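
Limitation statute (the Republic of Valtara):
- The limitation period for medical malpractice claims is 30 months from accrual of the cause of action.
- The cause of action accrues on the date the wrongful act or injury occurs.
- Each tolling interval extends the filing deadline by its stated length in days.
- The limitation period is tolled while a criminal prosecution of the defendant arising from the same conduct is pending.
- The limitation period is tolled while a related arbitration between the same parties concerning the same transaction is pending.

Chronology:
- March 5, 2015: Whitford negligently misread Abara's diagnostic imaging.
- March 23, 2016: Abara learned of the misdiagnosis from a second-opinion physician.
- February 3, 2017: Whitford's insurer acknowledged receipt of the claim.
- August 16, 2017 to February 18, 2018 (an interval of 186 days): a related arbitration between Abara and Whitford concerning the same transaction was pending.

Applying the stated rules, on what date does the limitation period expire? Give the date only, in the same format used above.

Accrual is governed by the date of the act, so the period began to run on March 5, 2015; the later discovery on March 23, 2016 is irrelevant under the stated rule.
The untolled deadline — 30 months after March 5, 2015 — is September 5, 2017.
The period was tolled for 186 days by the pending related arbitration (August 16, 2017 to February 18, 2018), pushing the deadline to March 10, 2018.
None of the other events listed affects the running of the period under the stated rules.

March 10, 2018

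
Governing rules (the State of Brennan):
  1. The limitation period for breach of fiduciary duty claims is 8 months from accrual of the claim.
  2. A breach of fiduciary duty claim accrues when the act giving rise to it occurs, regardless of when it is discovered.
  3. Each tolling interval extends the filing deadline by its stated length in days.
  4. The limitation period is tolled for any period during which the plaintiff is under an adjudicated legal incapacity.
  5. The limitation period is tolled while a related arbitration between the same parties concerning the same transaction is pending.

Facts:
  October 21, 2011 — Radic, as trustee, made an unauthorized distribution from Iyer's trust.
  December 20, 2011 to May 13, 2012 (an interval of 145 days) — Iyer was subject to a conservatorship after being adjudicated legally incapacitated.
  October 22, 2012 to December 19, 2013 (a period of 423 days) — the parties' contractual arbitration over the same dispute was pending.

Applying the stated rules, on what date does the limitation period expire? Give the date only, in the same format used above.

January 10, 2014

The limitation period began to run on October 21, 2011.
8 months from October 21, 2011 is June 21, 2012.
The period was tolled for 145 days by the plaintiff's legal incapacity (December 20, 2011 to May 13, 2012), pushing the deadline to November 13, 2012.
The pending related arbitration from October 22, 2012 to December 19, 2013 tolled the period for 423 days, extending the deadline to January 10, 2014.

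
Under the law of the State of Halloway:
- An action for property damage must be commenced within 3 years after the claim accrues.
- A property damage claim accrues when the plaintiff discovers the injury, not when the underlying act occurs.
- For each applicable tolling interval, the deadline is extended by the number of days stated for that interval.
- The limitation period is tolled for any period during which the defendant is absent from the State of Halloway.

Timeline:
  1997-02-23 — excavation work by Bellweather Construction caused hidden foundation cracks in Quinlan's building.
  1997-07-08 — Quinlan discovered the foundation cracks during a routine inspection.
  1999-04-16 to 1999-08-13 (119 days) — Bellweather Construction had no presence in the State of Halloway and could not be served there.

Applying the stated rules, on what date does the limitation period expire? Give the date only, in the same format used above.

2000-11-04

Accrual is tied to discovery, so the period began on 1997-07-08 rather than on 1997-02-23 when the act occurred.
The untolled deadline — 3 years after 1997-07-08 — is 2000-07-08.
The period was tolled for 119 days by the defendant's absence from the jurisdiction (1999-04-16 to 1999-08-13), pushing the deadline to 2000-11-04.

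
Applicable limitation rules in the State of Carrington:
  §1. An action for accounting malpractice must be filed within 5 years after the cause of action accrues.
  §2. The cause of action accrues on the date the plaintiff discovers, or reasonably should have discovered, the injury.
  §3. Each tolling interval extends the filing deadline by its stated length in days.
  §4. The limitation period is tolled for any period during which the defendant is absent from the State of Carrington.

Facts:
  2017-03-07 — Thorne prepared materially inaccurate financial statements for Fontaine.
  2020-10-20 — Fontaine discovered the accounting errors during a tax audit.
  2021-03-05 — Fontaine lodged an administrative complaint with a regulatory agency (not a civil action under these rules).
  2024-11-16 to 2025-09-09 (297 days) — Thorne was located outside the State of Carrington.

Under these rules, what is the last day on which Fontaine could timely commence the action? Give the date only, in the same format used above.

2026-08-13

Under the discovery rule, the claim accrued on 2020-10-20, when Fontaine discovered the injury — not on the 2017-03-07 date of the underlying act.
The untolled deadline — 5 years after 2020-10-20 — is 2025-10-20.
The defendant's absence from the jurisdiction from 2024-11-16 to 2025-09-09 tolled the period for 297 days, extending the deadline to 2026-08-13.
None of the other events listed affects the running of the period under the stated rules.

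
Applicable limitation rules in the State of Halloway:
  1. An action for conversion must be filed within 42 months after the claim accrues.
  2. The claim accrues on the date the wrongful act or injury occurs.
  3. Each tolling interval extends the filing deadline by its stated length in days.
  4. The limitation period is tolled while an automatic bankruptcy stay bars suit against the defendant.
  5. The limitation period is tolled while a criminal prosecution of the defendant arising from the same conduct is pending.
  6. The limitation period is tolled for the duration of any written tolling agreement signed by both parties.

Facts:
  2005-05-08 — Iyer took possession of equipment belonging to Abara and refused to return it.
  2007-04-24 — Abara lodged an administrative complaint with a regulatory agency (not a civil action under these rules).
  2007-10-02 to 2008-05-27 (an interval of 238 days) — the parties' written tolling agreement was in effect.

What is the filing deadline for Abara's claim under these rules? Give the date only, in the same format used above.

The claim accrued on 2005-05-08, the date of the act.
Adding the 42 months base period to 2005-05-08 gives a deadline of 2008-11-08, before any tolling.
The period was tolled for 238 days by the written tolling agreement (2007-10-02 to 2008-05-27), pushing the deadline to 2009-07-04.
The other events in the timeline have no effect on the limitation period under the stated rules.

2009-07-04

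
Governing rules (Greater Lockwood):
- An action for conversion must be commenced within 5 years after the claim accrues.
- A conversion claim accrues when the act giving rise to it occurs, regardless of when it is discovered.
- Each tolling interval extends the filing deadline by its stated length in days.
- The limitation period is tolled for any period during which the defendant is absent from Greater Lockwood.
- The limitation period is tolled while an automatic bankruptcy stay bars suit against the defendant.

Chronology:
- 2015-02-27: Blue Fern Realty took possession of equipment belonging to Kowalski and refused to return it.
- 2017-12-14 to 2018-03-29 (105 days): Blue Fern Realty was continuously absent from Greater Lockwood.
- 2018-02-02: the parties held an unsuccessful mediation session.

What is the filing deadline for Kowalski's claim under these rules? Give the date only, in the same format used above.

The claim accrued on 2015-02-27, when the wrongful act occurred.
Adding the 5 years base period to 2015-02-27 gives a deadline of 2020-02-27, before any tolling.
The defendant's absence from the jurisdiction from 2017-12-14 to 2018-03-29 tolled the period for 105 days, extending the deadline to 2020-06-11.
None of the other events listed affects the running of the period under the stated rules.

2020-06-11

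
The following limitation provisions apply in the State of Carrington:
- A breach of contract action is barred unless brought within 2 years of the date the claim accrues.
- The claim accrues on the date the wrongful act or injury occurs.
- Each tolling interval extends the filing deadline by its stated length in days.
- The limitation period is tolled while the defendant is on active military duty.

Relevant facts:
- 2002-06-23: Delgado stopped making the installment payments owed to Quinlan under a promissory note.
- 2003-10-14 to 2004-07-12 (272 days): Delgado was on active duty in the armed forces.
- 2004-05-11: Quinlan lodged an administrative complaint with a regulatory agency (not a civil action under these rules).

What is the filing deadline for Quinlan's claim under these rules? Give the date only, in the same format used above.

2005-03-22

The claim accrued on 2002-06-23, when the wrongful act occurred.
Adding the 2 years base period to 2002-06-23 gives a deadline of 2004-06-23, before any tolling.
The period was tolled for 272 days by the defendant's active military service (2003-10-14 to 2004-07-12), pushing the deadline to 2005-03-22.
None of the other events listed affects the running of the period under the stated rules.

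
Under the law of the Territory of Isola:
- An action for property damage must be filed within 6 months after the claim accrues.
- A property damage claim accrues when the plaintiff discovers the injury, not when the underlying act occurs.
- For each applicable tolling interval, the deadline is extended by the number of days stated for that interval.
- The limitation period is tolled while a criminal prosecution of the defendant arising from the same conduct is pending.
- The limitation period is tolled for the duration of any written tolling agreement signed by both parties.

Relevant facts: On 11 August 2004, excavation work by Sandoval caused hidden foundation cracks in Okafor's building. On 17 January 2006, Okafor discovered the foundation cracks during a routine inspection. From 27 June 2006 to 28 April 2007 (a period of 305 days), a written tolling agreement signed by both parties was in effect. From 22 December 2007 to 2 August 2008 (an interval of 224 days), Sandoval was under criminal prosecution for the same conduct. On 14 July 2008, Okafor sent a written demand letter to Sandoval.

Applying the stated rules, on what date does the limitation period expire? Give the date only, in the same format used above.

Under the discovery rule, the claim accrued on 17 January 2006, when Okafor discovered the injury — not on the 11 August 2004 date of the underlying act.
6 months from 17 January 2006 is 17 July 2006.
The written tolling agreement from 27 June 2006 to 28 April 2007 tolled the period for 305 days, extending the deadline to 18 May 2007.
The pending criminal prosecution starting 22 December 2007 came too late — the period had run on 18 May 2007 — and so does not extend the deadline.
Nothing else in the chronology tolls or restarts the period.

18 May 2007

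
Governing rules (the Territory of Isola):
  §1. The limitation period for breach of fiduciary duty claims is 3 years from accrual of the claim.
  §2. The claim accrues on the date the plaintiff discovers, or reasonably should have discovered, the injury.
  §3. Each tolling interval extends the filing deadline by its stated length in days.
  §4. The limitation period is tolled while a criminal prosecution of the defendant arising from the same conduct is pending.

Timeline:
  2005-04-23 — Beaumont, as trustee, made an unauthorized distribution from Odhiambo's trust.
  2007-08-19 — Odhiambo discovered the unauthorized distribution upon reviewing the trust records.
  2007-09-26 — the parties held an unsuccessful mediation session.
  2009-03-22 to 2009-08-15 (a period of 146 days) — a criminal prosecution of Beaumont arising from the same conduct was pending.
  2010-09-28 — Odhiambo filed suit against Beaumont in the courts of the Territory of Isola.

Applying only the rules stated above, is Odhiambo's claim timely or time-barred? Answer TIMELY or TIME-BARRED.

TIMELY

Accrual is tied to discovery, so the period began on 2007-08-19 rather than on 2005-04-23 when the act occurred.
Adding the 3 years base period to 2007-08-19 gives a deadline of 2010-08-19, before any tolling.
Because the pending criminal prosecution ran from 2009-03-22 to 2009-08-15, the deadline is extended by 146 days to 2011-01-12.
The other events in the timeline have no effect on the limitation period under the stated rules.
The 2010-09-28 filing precedes the 2011-01-12 deadline; the claim is timely.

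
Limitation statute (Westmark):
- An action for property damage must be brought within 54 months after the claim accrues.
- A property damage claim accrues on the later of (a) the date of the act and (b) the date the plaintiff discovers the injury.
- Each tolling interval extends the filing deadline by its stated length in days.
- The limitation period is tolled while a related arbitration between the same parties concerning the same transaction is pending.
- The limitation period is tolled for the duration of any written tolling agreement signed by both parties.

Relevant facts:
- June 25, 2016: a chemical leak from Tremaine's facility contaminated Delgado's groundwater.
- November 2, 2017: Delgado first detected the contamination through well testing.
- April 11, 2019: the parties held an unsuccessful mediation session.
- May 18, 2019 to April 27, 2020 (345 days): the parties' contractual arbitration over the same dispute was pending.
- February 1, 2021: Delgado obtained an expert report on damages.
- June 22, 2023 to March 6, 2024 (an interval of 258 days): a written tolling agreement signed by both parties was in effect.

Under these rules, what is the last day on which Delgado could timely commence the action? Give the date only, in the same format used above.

Because discovery on November 2, 2017 post-dates the June 25, 2016 act, accrual under the later-of rule falls on November 2, 2017.
Adding the 54 months base period to November 2, 2017 gives a deadline of May 2, 2022, before any tolling.
The period was tolled for 345 days by the pending related arbitration (May 18, 2019 to April 27, 2020), pushing the deadline to April 12, 2023.
The written tolling agreement starting June 22, 2023 came too late — the period had run on April 12, 2023 — and so does not extend the deadline.
The other events in the timeline have no effect on the limitation period under the stated rules.

April 12, 2023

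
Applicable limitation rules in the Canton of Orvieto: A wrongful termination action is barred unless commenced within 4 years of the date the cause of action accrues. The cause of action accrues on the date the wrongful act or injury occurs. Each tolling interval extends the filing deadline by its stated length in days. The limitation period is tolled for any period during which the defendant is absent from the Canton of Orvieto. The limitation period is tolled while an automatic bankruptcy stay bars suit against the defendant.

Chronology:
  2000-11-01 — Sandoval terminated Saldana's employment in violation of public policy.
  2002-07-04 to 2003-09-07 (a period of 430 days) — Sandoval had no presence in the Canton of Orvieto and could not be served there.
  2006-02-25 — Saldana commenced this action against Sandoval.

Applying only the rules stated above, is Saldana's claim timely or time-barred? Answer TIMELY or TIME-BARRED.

The limitation period began to run on 2000-11-01.
Adding the 4 years base period to 2000-11-01 gives a deadline of 2004-11-01, before any tolling.
Because the defendant's absence from the jurisdiction ran from 2002-07-04 to 2003-09-07, the deadline is extended by 430 days to 2006-01-05.
The 2006-02-25 filing falls after the 2006-01-05 deadline; the claim is time-barred.

TIME-BARRED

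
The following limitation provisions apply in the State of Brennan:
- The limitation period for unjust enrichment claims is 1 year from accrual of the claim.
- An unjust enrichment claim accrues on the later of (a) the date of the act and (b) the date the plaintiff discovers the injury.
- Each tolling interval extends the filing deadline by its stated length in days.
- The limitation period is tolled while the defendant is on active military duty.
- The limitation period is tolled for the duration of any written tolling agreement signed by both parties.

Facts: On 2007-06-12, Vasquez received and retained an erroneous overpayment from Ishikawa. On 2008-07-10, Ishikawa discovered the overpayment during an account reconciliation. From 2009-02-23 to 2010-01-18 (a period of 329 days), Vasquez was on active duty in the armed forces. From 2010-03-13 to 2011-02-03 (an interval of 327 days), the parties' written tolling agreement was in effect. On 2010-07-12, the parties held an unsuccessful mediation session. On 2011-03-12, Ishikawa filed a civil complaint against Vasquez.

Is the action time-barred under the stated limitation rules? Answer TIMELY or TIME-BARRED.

Because discovery on 2008-07-10 post-dates the 2007-06-12 act, accrual under the later-of rule falls on 2008-07-10.
Adding the 1 year base period to 2008-07-10 gives a deadline of 2009-07-10, before any tolling.
The period was tolled for 329 days by the defendant's active military service (2009-02-23 to 2010-01-18), pushing the deadline to 2010-06-04.
The period was tolled for 327 days by the written tolling agreement (2010-03-13 to 2011-02-03), pushing the deadline to 2011-04-27.
None of the other events listed affects the running of the period under the stated rules.
Ishikawa filed on 2011-03-12, before the 2011-04-27 deadline, so the action is timely.

TIMELY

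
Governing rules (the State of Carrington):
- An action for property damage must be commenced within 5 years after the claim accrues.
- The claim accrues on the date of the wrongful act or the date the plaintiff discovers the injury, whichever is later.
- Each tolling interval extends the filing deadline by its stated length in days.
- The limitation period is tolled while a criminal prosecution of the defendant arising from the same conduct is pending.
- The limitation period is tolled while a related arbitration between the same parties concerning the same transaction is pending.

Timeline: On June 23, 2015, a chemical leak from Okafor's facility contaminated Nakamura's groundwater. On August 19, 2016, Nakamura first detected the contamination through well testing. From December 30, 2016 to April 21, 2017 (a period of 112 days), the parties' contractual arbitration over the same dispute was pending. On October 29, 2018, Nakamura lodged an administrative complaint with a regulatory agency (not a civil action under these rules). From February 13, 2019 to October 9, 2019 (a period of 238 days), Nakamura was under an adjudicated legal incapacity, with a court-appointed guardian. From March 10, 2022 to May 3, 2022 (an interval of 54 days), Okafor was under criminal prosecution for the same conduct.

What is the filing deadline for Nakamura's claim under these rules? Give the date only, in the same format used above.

Because discovery on August 19, 2016 post-dates the June 23, 2015 act, accrual under the later-of rule falls on August 19, 2016.
Adding the 5 years base period to August 19, 2016 gives a deadline of August 19, 2021, before any tolling.
The period was tolled for 112 days by the pending related arbitration (December 30, 2016 to April 21, 2017), pushing the deadline to December 9, 2021.
By the time the pending criminal prosecution began on March 10, 2022, the limitation period had already expired on December 9, 2021; that interval cannot revive it.
Although the plaintiff's incapacity ran from February 13, 2019 to October 9, 2019, the stated rules do not make that a tolling event, so it is disregarded.
None of the other events listed affects the running of the period under the stated rules.

December 9, 2021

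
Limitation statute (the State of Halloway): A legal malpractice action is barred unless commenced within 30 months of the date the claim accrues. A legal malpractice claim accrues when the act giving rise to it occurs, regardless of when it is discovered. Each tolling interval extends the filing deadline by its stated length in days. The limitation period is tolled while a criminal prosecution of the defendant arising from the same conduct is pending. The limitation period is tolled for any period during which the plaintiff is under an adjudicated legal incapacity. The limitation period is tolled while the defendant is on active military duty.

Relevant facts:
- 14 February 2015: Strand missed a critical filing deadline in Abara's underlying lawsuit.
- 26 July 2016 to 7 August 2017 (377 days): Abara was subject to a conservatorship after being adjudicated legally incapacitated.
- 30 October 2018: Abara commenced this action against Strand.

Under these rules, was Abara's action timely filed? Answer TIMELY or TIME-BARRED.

TIME-BARRED

The limitation period began to run on 14 February 2015.
Adding the 30 months base period to 14 February 2015 gives a deadline of 14 August 2017, before any tolling.
The plaintiff's legal incapacity from 26 July 2016 to 7 August 2017 tolled the period for 377 days, extending the deadline to 26 August 2018.
Abara filed on 30 October 2018, after the 26 August 2018 deadline, so the action is time-barred.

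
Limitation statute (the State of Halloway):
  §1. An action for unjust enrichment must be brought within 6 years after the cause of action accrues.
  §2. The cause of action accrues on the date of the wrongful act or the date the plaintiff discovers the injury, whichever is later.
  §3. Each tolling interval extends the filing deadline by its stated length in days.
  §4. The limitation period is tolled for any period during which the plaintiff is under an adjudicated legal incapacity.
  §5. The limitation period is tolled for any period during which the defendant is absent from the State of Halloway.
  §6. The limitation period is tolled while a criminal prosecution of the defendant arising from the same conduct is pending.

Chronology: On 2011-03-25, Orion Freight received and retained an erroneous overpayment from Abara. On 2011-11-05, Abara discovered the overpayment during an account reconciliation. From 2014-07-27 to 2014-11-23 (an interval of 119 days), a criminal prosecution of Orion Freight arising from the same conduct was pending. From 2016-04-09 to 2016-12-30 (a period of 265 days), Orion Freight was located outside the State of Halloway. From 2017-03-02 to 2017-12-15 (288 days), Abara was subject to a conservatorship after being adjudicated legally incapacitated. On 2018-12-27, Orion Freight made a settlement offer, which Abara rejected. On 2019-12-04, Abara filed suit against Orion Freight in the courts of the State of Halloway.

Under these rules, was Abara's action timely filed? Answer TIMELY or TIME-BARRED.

The claim accrued on 2011-11-05 — the later of the 2011-03-25 act and the 2011-11-05 discovery.
Adding the 6 years base period to 2011-11-05 gives a deadline of 2017-11-05, before any tolling.
The pending criminal prosecution from 2014-07-27 to 2014-11-23 tolled the period for 119 days, extending the deadline to 2018-03-04.
The period was tolled for 265 days by the defendant's absence from the jurisdiction (2016-04-09 to 2016-12-30), pushing the deadline to 2018-11-24.
The plaintiff's legal incapacity from 2017-03-02 to 2017-12-15 tolled the period for 288 days, extending the deadline to 2019-09-08.
Nothing else in the chronology tolls or restarts the period.
Abara filed on 2019-12-04, after the 2019-09-08 deadline, so the action is time-barred.

TIME-BARRED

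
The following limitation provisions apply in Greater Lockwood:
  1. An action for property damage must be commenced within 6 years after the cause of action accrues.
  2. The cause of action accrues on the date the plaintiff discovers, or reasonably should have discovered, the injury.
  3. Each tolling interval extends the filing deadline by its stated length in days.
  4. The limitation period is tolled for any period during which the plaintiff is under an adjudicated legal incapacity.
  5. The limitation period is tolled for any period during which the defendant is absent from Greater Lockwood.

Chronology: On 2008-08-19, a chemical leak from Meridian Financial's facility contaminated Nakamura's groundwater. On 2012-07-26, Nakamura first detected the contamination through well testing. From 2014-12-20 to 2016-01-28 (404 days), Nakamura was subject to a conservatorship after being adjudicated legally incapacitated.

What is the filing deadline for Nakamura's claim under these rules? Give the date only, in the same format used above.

Accrual is tied to discovery, so the period began on 2012-07-26 rather than on 2008-08-19 when the act occurred.
Adding the 6 years base period to 2012-07-26 gives a deadline of 2018-07-26, before any tolling.
The period was tolled for 404 days by the plaintiff's legal incapacity (2014-12-20 to 2016-01-28), pushing the deadline to 2019-09-03.

2019-09-03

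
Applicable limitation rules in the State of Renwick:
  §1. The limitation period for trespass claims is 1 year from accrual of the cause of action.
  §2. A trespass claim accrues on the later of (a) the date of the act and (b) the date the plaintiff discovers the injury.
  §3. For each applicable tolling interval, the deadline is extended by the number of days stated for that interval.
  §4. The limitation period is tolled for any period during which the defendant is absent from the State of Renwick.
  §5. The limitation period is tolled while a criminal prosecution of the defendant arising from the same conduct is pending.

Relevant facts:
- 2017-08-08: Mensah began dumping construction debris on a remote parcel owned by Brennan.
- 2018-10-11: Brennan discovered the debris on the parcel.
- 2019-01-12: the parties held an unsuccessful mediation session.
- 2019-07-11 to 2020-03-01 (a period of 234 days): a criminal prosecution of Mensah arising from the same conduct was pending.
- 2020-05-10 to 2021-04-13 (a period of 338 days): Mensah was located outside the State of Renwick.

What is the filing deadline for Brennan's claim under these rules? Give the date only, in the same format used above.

2021-05-05

The claim accrued on 2018-10-11 — the later of the 2017-08-08 act and the 2018-10-11 discovery.
The untolled deadline — 1 year after 2018-10-11 — is 2019-10-11.
Because the pending criminal prosecution ran from 2019-07-11 to 2020-03-01, the deadline is extended by 234 days to 2020-06-01.
The period was tolled for 338 days by the defendant's absence from the jurisdiction (2020-05-10 to 2021-04-13), pushing the deadline to 2021-05-05.
None of the other events listed affects the running of the period under the stated rules.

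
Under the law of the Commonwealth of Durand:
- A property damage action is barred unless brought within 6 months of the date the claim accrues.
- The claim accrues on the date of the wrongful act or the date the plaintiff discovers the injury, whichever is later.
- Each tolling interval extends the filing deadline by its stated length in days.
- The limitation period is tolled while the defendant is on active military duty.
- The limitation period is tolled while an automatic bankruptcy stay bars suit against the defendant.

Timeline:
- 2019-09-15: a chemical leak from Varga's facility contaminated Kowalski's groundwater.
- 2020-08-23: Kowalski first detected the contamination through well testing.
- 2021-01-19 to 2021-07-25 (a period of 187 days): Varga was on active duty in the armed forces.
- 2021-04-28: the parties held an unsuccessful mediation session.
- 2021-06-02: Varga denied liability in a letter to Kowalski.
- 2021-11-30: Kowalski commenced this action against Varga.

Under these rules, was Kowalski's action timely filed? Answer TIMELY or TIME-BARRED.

Because discovery on 2020-08-23 post-dates the 2019-09-15 act, accrual under the later-of rule falls on 2020-08-23.
The untolled deadline — 6 months after 2020-08-23 — is 2021-02-23.
The period was tolled for 187 days by the defendant's active military service (2021-01-19 to 2021-07-25), pushing the deadline to 2021-08-29.
The other events in the timeline have no effect on the limitation period under the stated rules.
Kowalski filed on 2021-11-30, after the 2021-08-29 deadline, so the action is time-barred.

TIME-BARRED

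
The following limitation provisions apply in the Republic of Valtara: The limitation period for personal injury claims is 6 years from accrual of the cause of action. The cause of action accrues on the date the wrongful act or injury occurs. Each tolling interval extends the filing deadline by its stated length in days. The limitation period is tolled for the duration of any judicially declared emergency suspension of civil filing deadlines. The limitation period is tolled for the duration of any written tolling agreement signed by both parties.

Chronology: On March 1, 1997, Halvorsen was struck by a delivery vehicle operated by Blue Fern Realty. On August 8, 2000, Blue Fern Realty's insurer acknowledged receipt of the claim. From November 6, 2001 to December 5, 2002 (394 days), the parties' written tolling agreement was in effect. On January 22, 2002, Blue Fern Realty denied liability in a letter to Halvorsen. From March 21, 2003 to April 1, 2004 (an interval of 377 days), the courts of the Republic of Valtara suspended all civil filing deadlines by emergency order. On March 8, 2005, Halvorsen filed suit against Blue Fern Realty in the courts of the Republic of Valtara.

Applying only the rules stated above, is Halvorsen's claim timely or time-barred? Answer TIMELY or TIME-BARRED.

TIMELY

The limitation period began to run on March 1, 1997.
Adding the 6 years base period to March 1, 1997 gives a deadline of March 1, 2003, before any tolling.
The period was tolled for 394 days by the written tolling agreement (November 6, 2001 to December 5, 2002), pushing the deadline to March 29, 2004.
Because the emergency suspension of filing deadlines ran from March 21, 2003 to April 1, 2004, the deadline is extended by 377 days to April 10, 2005.
None of the other events listed affects the running of the period under the stated rules.
Halvorsen filed on March 8, 2005, before the April 10, 2005 deadline, so the action is timely.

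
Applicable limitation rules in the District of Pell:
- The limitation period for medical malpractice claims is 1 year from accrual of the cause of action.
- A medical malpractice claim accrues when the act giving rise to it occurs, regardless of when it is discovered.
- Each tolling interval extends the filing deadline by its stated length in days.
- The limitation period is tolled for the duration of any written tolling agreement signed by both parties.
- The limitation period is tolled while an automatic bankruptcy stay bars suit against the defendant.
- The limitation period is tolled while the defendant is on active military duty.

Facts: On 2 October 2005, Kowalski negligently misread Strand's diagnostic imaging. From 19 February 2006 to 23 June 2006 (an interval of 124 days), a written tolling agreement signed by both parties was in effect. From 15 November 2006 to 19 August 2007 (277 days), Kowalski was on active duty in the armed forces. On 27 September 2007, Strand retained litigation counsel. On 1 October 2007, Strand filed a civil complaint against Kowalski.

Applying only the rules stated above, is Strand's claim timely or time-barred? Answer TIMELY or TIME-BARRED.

TIMELY

The limitation period began to run on 2 October 2005.
The untolled deadline — 1 year after 2 October 2005 — is 2 October 2006.
Because the written tolling agreement ran from 19 February 2006 to 23 June 2006, the deadline is extended by 124 days to 3 February 2007.
The defendant's active military service from 15 November 2006 to 19 August 2007 tolled the period for 277 days, extending the deadline to 7 November 2007.
The other events in the timeline have no effect on the limitation period under the stated rules.
Strand filed on 1 October 2007, before the 7 November 2007 deadline, so the action is timely.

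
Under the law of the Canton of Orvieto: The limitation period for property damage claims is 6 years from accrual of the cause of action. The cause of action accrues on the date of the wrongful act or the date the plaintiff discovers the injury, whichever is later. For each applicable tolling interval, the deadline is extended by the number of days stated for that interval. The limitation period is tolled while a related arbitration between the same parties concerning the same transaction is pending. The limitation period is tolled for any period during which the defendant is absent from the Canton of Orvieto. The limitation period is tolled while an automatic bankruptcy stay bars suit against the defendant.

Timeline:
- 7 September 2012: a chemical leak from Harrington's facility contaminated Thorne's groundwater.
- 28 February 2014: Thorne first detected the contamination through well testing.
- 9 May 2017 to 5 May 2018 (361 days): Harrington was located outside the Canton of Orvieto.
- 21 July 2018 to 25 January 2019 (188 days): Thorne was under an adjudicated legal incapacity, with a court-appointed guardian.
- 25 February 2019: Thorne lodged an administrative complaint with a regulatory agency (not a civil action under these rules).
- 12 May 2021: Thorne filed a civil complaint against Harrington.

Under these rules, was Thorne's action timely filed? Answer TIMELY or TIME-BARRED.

TIME-BARRED

The claim accrued on 28 February 2014 — the later of the 7 September 2012 act and the 28 February 2014 discovery.
The untolled deadline — 6 years after 28 February 2014 — is 28 February 2020.
The defendant's absence from the jurisdiction from 9 May 2017 to 5 May 2018 tolled the period for 361 days, extending the deadline to 23 February 2021.
No stated provision tolls the period for the plaintiff's incapacity, so the interval from 21 July 2018 to 25 January 2019 has no effect on the deadline.
Nothing else in the chronology tolls or restarts the period.
The 12 May 2021 filing falls after the 23 February 2021 deadline; the claim is time-barred.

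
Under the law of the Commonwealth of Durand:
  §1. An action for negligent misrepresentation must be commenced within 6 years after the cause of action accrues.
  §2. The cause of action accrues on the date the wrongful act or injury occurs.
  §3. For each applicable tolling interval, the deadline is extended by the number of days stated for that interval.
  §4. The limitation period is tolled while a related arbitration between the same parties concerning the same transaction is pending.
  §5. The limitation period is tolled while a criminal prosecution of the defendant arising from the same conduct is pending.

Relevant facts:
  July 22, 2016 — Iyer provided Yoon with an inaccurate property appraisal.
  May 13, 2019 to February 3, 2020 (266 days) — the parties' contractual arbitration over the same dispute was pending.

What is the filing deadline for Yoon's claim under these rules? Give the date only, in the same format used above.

April 14, 2023

The limitation period began to run on July 22, 2016.
The untolled deadline — 6 years after July 22, 2016 — is July 22, 2022.
The period was tolled for 266 days by the pending related arbitration (May 13, 2019 to February 3, 2020), pushing the deadline to April 14, 2023.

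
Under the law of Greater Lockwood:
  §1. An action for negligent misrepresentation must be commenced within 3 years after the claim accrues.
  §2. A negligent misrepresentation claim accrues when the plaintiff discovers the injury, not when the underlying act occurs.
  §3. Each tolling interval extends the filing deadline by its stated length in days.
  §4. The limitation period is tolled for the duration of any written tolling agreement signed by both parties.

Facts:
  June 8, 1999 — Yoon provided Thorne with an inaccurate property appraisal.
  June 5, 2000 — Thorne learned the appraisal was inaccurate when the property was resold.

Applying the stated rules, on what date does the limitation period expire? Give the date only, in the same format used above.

June 5, 2003

Under the discovery rule, the claim accrued on June 5, 2000, when Thorne discovered the injury — not on the June 8, 1999 date of the underlying act.
The untolled deadline — 3 years after June 5, 2000 — is June 5, 2003.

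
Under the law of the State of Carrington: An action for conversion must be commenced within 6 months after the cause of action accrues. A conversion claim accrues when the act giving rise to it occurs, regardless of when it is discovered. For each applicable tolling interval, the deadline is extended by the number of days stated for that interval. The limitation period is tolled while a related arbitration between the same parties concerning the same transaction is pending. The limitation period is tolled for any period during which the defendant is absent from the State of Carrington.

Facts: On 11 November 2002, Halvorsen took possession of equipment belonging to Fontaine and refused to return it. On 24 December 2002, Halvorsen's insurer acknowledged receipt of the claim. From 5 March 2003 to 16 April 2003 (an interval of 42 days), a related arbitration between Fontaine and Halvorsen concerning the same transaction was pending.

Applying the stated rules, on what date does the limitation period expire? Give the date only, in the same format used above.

22 June 2003

The limitation period began to run on 11 November 2002.
Adding the 6 months base period to 11 November 2002 gives a deadline of 11 May 2003, before any tolling.
The period was tolled for 42 days by the pending related arbitration (5 March 2003 to 16 April 2003), pushing the deadline to 22 June 2003.
Nothing else in the chronology tolls or restarts the period.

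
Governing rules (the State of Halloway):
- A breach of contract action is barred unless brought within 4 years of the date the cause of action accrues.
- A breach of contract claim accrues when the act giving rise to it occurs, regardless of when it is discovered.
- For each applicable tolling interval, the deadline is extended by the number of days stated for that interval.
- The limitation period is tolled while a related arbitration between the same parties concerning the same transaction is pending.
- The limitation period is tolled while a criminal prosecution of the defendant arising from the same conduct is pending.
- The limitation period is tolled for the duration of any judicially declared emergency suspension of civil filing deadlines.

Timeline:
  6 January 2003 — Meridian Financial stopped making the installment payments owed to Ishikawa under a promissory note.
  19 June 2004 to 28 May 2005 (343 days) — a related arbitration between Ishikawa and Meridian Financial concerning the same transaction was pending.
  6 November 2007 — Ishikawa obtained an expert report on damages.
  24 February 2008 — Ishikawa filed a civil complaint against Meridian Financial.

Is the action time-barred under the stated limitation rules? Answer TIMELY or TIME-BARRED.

The cause of action accrued on 6 January 2003, the date of the act.
4 years from 6 January 2003 is 6 January 2007.
Because the pending related arbitration ran from 19 June 2004 to 28 May 2005, the deadline is extended by 343 days to 15 December 2007.
Nothing else in the chronology tolls or restarts the period.
Ishikawa filed on 24 February 2008, after the 15 December 2007 deadline, so the action is time-barred.

TIME-BARRED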